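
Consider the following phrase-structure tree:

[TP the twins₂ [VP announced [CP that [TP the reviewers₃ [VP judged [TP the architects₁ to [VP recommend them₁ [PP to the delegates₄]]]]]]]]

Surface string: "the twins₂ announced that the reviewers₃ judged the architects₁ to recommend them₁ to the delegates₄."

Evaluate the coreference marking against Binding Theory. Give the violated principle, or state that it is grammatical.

The two coindexed NPs are *the architects₁* and *them₁*.
*them₁* is a pronoun. Its binding domain is the embedded TP, whose subject is the architects₁.
*the architects₁* c-commands it within that domain and carries the same index.
The pronoun is locally bound → Principle B violation.

Principle B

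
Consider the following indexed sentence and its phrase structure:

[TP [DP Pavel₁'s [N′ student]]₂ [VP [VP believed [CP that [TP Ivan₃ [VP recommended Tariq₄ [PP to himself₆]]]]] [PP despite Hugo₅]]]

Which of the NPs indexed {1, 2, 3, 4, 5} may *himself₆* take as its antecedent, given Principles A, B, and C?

*himself* is an anaphor, so Principle A applies: it must be bound in its binding domain.
Binding domain of *himself₆*: the embedded TP, whose subject is Ivan₃.
*Pavel₁* does not c-command the anaphor → cannot bind it.
*[Pavel₁'s student]₂* c-commands the anaphor but is outside its binding domain → cannot satisfy Principle A.
*Ivan₃* c-commands the anaphor within its binding domain → licit binder.
*Tariq₄* c-commands the anaphor within its binding domain → licit binder.
*Hugo₅* does not c-command the anaphor → cannot bind it.

{3, 4}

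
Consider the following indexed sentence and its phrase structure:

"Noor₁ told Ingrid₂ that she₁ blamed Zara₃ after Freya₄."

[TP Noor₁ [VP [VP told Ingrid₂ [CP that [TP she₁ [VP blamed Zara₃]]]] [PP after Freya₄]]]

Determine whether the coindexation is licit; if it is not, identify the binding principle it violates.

grammatical

The two coindexed NPs are *Noor₁* and *she₁*.
*she₁* is a pronoun; nothing c-commands it within its binding domain (the embedded TP.), so Principle B holds trivially.
*Noor₁* is an R-expression; *she₁* does not c-command it, and no other NP shares its index, so Principle C is satisfied.
All principles are respected.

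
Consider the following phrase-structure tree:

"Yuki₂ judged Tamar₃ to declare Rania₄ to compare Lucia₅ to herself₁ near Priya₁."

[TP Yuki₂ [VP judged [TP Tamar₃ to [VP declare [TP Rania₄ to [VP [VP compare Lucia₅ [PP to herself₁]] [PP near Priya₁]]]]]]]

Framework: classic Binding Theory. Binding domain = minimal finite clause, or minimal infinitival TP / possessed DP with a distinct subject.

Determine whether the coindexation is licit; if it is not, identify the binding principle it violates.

Principle A

The two coindexed NPs are *Priya₁* and *herself₁*.
*herself₁* is an anaphor. Principle A requires it to be bound within its binding domain — the embedded TP, whose subject is Rania₄.
Within that domain it is c-commanded by *Rania₄*, *Lucia₅*, none of which share its index.
*Priya₁* does not c-command the anaphor at all.
The anaphor is unbound in its domain → Principle A violation.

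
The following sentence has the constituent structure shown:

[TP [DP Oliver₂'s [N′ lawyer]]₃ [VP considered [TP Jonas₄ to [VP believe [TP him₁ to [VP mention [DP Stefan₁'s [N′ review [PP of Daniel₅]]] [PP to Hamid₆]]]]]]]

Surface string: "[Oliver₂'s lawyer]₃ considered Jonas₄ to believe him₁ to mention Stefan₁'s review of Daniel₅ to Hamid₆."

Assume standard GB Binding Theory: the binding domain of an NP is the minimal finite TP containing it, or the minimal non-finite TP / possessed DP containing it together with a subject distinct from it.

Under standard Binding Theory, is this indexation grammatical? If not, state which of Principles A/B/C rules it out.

The two coindexed NPs are *him₁* and *Stefan₁*.
*Stefan₁* is an R-expression. Principle C requires it to be free everywhere.
*him₁* c-commands it and carries the same index.
The R-expression is bound → Principle C violation.

Principle C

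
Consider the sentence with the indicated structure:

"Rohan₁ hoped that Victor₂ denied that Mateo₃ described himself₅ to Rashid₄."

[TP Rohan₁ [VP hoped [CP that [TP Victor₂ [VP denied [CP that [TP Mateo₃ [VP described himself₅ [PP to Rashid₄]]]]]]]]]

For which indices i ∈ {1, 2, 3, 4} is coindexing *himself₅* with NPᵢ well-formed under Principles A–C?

*himself* is an anaphor, so Principle A applies: it must be bound in its binding domain.
Binding domain of *himself₅*: the embedded TP, whose subject is Mateo₃.
*Rohan₁* c-commands the anaphor but is outside its binding domain → cannot satisfy Principle A.
*Victor₂* c-commands the anaphor but is outside its binding domain → cannot satisfy Principle A.
*Mateo₃* c-commands the anaphor within its binding domain → licit binder.
*Rashid₄* does not c-command the anaphor → cannot bind it.

{3}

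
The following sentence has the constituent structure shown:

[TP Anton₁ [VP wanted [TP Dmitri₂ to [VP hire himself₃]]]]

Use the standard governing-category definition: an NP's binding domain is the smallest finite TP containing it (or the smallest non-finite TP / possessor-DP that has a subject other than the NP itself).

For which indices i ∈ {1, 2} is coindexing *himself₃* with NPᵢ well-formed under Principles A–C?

*himself* is an anaphor, so Principle A applies: it must be bound in its binding domain.
Binding domain of *himself₃*: the embedded TP, whose subject is Dmitri₂.
*Anton₁* c-commands the anaphor but is outside its binding domain → cannot satisfy Principle A.
*Dmitri₂* c-commands the anaphor within its binding domain → licit binder.

{2}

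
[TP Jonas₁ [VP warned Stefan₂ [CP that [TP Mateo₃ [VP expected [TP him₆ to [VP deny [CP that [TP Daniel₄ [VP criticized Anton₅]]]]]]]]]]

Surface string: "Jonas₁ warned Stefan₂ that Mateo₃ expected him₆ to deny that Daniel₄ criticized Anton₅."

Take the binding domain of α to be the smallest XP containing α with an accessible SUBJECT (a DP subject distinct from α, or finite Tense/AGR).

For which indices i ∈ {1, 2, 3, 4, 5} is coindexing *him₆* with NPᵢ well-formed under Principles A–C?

{1, 2}

*him* is a pronoun, so Principle B applies: it must be free in its binding domain.
Binding domain of *him₆*: the embedded TP, whose subject is Mateo₃.
*Jonas₁* c-commands the pronoun but from outside its binding domain, and is not c-commanded by it → coindexation permitted.
*Stefan₂* c-commands the pronoun but from outside its binding domain, and is not c-commanded by it → coindexation permitted.
*Mateo₃* c-commands the pronoun within its binding domain → coindexation would violate Principle B.
*Daniel₄*: the pronoun c-commands this R-expression → coindexation would violate Principle C on *Daniel₄*.
*Anton₅*: the pronoun c-commands this R-expression → coindexation would violate Principle C on *Anton₅*.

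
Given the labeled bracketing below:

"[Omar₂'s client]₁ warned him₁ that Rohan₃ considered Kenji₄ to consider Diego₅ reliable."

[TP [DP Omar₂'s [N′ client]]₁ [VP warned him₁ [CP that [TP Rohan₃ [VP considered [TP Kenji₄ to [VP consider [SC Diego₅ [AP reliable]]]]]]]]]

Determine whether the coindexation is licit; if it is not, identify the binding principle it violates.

Principle B

The two coindexed NPs are *[Omar₂'s client]₁* and *him₁*.
*him₁* is a pronoun. Its binding domain is the matrix TP, whose subject is [Omar₂'s client]₁.
*[Omar₂'s client]₁* c-commands it within that domain and carries the same index.
The pronoun is locally bound → Principle B violation.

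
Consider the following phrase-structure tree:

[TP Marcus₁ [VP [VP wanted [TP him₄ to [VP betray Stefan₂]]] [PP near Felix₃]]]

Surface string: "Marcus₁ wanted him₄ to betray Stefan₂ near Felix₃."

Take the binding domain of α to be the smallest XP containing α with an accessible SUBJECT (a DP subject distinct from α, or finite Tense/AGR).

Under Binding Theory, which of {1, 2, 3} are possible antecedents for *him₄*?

{3}

*him* is a pronoun, so Principle B applies: it must be free in its binding domain.
Binding domain of *him₄*: the matrix TP, whose subject is Marcus₁.
*Marcus₁* c-commands the pronoun within its binding domain → coindexation would violate Principle B.
*Stefan₂*: the pronoun c-commands this R-expression → coindexation would violate Principle C on *Stefan₂*.
*Felix₃* and the pronoun do not c-command one another → neither Principle B nor Principle C is at stake; coindexation permitted.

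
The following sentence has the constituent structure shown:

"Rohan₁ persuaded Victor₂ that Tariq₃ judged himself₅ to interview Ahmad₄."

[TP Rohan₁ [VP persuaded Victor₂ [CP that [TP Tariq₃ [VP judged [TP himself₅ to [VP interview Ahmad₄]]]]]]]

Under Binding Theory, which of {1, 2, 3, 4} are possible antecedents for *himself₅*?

*himself* is an anaphor, so Principle A applies: it must be bound in its binding domain.
Binding domain of *himself₅*: the embedded TP, whose subject is Tariq₃.
*Rohan₁* c-commands the anaphor but is outside its binding domain → cannot satisfy Principle A.
*Victor₂* c-commands the anaphor but is outside its binding domain → cannot satisfy Principle A.
*Tariq₃* c-commands the anaphor within its binding domain → licit binder.
*Ahmad₄* does not c-command the anaphor → cannot bind it.

{3}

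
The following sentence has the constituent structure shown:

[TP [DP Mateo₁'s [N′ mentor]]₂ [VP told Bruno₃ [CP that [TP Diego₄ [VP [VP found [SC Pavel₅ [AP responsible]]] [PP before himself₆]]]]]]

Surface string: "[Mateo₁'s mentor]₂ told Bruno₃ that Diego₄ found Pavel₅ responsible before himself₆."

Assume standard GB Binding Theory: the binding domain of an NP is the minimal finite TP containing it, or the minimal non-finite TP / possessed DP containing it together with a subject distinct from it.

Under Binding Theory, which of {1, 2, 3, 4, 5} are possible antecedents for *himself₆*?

{4}

*himself* is an anaphor, so Principle A applies: it must be bound in its binding domain.
Binding domain of *himself₆*: the embedded TP, whose subject is Diego₄.
*Mateo₁* does not c-command the anaphor → cannot bind it.
*[Mateo₁'s mentor]₂* c-commands the anaphor but is outside its binding domain → cannot satisfy Principle A.
*Bruno₃* c-commands the anaphor but is outside its binding domain → cannot satisfy Principle A.
*Diego₄* c-commands the anaphor within its binding domain → licit binder.
*Pavel₅* does not c-command the anaphor → cannot bind it.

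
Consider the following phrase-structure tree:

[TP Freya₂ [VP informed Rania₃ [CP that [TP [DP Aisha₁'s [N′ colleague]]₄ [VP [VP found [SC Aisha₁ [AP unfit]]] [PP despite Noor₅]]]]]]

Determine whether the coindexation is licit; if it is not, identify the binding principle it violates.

The two coindexed NPs are *Aisha₁* and *Aisha₁*.
*Aisha₁* is an R-expression; no coindexed NP c-commands it, so Principle C holds.
*Aisha₁* is an R-expression; *Aisha₁* does not c-command it, and no other NP shares its index, so Principle C is satisfied.
All principles are respected.

grammatical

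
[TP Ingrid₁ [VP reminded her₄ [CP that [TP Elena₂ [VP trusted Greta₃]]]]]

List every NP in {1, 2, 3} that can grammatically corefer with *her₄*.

*her* is a pronoun, so Principle B applies: it must be free in its binding domain.
Binding domain of *her₄*: the matrix TP, whose subject is Ingrid₁.
*Ingrid₁* c-commands the pronoun within its binding domain → coindexation would violate Principle B.
*Elena₂*: the pronoun c-commands this R-expression → coindexation would violate Principle C on *Elena₂*.
*Greta₃*: the pronoun c-commands this R-expression → coindexation would violate Principle C on *Greta₃*.

none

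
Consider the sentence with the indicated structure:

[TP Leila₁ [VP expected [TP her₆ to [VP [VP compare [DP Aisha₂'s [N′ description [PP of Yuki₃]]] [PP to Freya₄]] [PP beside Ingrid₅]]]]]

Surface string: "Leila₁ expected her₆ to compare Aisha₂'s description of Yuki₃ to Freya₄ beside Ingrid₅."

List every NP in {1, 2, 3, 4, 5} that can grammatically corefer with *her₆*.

*her* is a pronoun, so Principle B applies: it must be free in its binding domain.
Binding domain of *her₆*: the matrix TP, whose subject is Leila₁.
*Leila₁* c-commands the pronoun within its binding domain → coindexation would violate Principle B.
*Aisha₂*: the pronoun c-commands this R-expression → coindexation would violate Principle C on *Aisha₂*.
*Yuki₃*: the pronoun c-commands this R-expression → coindexation would violate Principle C on *Yuki₃*.
*Freya₄*: the pronoun c-commands this R-expression → coindexation would violate Principle C on *Freya₄*.
*Ingrid₅*: the pronoun c-commands this R-expression → coindexation would violate Principle C on *Ingrid₅*.

none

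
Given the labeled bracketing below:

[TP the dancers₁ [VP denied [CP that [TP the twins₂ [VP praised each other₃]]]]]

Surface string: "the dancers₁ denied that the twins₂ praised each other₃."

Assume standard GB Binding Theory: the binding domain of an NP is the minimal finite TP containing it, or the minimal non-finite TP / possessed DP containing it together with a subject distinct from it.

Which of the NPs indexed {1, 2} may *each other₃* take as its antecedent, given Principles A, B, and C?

{2}

*each other* is an anaphor, so Principle A applies: it must be bound in its binding domain.
Binding domain of *each other₃*: the embedded TP, whose subject is the twins₂.
*the dancers₁* c-commands the anaphor but is outside its binding domain → cannot satisfy Principle A.
*the twins₂* c-commands the anaphor within its binding domain → licit binder.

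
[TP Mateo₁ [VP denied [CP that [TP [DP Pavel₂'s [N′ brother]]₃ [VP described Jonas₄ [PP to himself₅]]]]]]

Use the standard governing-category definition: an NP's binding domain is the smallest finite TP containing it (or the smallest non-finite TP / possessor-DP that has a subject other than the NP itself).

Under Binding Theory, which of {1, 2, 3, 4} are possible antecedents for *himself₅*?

*himself* is an anaphor, so Principle A applies: it must be bound in its binding domain.
Binding domain of *himself₅*: the embedded TP, whose subject is [Pavel₂'s brother]₃.
*Mateo₁* c-commands the anaphor but is outside its binding domain → cannot satisfy Principle A.
*Pavel₂* does not c-command the anaphor → cannot bind it.
*[Pavel₂'s brother]₃* c-commands the anaphor within its binding domain → licit binder.
*Jonas₄* c-commands the anaphor within its binding domain → licit binder.

{3, 4}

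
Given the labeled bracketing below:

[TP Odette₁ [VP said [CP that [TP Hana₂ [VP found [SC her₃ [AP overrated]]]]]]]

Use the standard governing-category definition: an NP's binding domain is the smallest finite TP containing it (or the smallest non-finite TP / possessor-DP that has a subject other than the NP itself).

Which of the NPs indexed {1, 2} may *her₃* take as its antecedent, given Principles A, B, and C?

*her* is a pronoun, so Principle B applies: it must be free in its binding domain.
Binding domain of *her₃*: the embedded TP, whose subject is Hana₂.
*Odette₁* c-commands the pronoun but from outside its binding domain, and is not c-commanded by it → coindexation permitted.
*Hana₂* c-commands the pronoun within its binding domain → coindexation would violate Principle B.

{1}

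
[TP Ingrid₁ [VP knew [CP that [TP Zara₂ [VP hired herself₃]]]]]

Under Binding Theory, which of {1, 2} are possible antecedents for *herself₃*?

*herself* is an anaphor, so Principle A applies: it must be bound in its binding domain.
Binding domain of *herself₃*: the embedded TP, whose subject is Zara₂.
*Ingrid₁* c-commands the anaphor but is outside its binding domain → cannot satisfy Principle A.
*Zara₂* c-commands the anaphor within its binding domain → licit binder.

{2}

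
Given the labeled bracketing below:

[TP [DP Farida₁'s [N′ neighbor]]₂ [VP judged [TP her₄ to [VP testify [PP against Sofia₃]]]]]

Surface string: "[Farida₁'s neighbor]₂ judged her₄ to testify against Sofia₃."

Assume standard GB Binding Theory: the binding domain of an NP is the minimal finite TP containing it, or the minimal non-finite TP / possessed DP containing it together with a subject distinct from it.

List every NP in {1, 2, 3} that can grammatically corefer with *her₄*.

{1}

*her* is a pronoun, so Principle B applies: it must be free in its binding domain.
Binding domain of *her₄*: the matrix TP, whose subject is [Farida₁'s neighbor]₂.
*Farida₁* and the pronoun do not c-command one another → neither Principle B nor Principle C is at stake; coindexation permitted.
*[Farida₁'s neighbor]₂* c-commands the pronoun within its binding domain → coindexation would violate Principle B.
*Sofia₃*: the pronoun c-commands this R-expression → coindexation would violate Principle C on *Sofia₃*.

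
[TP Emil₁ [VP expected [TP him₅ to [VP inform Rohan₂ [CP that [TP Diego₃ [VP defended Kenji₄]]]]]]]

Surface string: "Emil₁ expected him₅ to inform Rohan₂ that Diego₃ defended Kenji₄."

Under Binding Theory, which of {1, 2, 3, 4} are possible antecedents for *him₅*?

*him* is a pronoun, so Principle B applies: it must be free in its binding domain.
Binding domain of *him₅*: the matrix TP, whose subject is Emil₁.
*Emil₁* c-commands the pronoun within its binding domain → coindexation would violate Principle B.
*Rohan₂*: the pronoun c-commands this R-expression → coindexation would violate Principle C on *Rohan₂*.
*Diego₃*: the pronoun c-commands this R-expression → coindexation would violate Principle C on *Diego₃*.
*Kenji₄*: the pronoun c-commands this R-expression → coindexation would violate Principle C on *Kenji₄*.

none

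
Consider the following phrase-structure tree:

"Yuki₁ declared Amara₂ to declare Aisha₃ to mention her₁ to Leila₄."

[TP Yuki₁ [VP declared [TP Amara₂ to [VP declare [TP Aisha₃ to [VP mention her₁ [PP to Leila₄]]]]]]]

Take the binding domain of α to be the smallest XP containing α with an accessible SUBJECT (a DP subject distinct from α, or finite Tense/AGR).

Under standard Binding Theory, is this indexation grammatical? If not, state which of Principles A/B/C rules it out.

grammatical

The two coindexed NPs are *Yuki₁* and *her₁*.
*her₁* is a pronoun; its binding domain is the embedded TP, whose subject is Aisha₃. Within that domain it is c-commanded only by *Aisha₃*, which carries a different index — the pronoun is free locally, so Principle B holds.
*Yuki₁* is an R-expression; *her₁* does not c-command it, and no other NP shares its index, so Principle C is satisfied.
All principles are respected.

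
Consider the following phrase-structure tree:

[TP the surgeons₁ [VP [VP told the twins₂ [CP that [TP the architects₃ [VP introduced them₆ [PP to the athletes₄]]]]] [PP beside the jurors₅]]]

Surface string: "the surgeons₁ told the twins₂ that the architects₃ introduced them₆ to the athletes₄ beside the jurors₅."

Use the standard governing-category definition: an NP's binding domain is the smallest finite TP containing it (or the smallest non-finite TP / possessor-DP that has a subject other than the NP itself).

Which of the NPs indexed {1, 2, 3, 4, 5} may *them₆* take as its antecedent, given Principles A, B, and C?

*them* is a pronoun, so Principle B applies: it must be free in its binding domain.
Binding domain of *them₆*: the embedded TP, whose subject is the architects₃.
*the surgeons₁* c-commands the pronoun but from outside its binding domain, and is not c-commanded by it → coindexation permitted.
*the twins₂* c-commands the pronoun but from outside its binding domain, and is not c-commanded by it → coindexation permitted.
*the architects₃* c-commands the pronoun within its binding domain → coindexation would violate Principle B.
*the athletes₄*: the pronoun c-commands this R-expression → coindexation would violate Principle C on *the athletes₄*.
*the jurors₅* and the pronoun do not c-command one another → neither Principle B nor Principle C is at stake; coindexation permitted.

{1, 2, 5}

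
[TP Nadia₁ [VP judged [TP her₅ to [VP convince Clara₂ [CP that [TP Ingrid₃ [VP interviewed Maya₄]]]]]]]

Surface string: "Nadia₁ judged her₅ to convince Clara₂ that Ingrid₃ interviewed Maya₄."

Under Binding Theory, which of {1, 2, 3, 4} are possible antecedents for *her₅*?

none

*her* is a pronoun, so Principle B applies: it must be free in its binding domain.
Binding domain of *her₅*: the matrix TP, whose subject is Nadia₁.
*Nadia₁* c-commands the pronoun within its binding domain → coindexation would violate Principle B.
*Clara₂*: the pronoun c-commands this R-expression → coindexation would violate Principle C on *Clara₂*.
*Ingrid₃*: the pronoun c-commands this R-expression → coindexation would violate Principle C on *Ingrid₃*.
*Maya₄*: the pronoun c-commands this R-expression → coindexation would violate Principle C on *Maya₄*.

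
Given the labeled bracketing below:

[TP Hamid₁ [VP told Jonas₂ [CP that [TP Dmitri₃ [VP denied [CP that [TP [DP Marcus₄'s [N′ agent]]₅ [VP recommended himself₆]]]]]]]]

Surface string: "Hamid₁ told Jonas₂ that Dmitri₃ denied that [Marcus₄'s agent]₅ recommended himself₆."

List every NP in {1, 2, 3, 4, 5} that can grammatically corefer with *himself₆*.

*himself* is an anaphor, so Principle A applies: it must be bound in its binding domain.
Binding domain of *himself₆*: the embedded TP, whose subject is [Marcus₄'s agent]₅.
*Hamid₁* c-commands the anaphor but is outside its binding domain → cannot satisfy Principle A.
*Jonas₂* c-commands the anaphor but is outside its binding domain → cannot satisfy Principle A.
*Dmitri₃* c-commands the anaphor but is outside its binding domain → cannot satisfy Principle A.
*Marcus₄* does not c-command the anaphor → cannot bind it.
*[Marcus₄'s agent]₅* c-commands the anaphor within its binding domain → licit binder.

{5}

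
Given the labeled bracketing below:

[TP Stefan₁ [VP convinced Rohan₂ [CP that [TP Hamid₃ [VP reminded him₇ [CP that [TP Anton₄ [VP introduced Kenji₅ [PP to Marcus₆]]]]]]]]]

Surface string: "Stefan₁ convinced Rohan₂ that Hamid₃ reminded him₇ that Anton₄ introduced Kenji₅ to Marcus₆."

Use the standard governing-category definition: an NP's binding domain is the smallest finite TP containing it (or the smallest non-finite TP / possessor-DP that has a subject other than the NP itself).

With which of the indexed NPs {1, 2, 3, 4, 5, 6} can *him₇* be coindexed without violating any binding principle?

{1, 2}

*him* is a pronoun, so Principle B applies: it must be free in its binding domain.
Binding domain of *him₇*: the embedded TP, whose subject is Hamid₃.
*Stefan₁* c-commands the pronoun but from outside its binding domain, and is not c-commanded by it → coindexation permitted.
*Rohan₂* c-commands the pronoun but from outside its binding domain, and is not c-commanded by it → coindexation permitted.
*Hamid₃* c-commands the pronoun within its binding domain → coindexation would violate Principle B.
*Anton₄*: the pronoun c-commands this R-expression → coindexation would violate Principle C on *Anton₄*.
*Kenji₅*: the pronoun c-commands this R-expression → coindexation would violate Principle C on *Kenji₅*.
*Marcus₆*: the pronoun c-commands this R-expression → coindexation would violate Principle C on *Marcus₆*.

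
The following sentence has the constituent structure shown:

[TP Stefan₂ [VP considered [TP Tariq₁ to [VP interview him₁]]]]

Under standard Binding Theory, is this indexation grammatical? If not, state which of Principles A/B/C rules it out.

Principle B

The two coindexed NPs are *Tariq₁* and *him₁*.
*him₁* is a pronoun. Its binding domain is the embedded TP, whose subject is Tariq₁.
*Tariq₁* c-commands it within that domain and carries the same index.
The pronoun is locally bound → Principle B violation.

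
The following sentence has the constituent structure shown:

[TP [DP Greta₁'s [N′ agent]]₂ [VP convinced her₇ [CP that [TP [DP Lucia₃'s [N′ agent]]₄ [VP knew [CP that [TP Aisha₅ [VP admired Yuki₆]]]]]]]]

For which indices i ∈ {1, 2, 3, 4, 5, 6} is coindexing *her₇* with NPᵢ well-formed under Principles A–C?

{1}

*her* is a pronoun, so Principle B applies: it must be free in its binding domain.
Binding domain of *her₇*: the matrix TP, whose subject is [Greta₁'s agent]₂.
*Greta₁* and the pronoun do not c-command one another → neither Principle B nor Principle C is at stake; coindexation permitted.
*[Greta₁'s agent]₂* c-commands the pronoun within its binding domain → coindexation would violate Principle B.
*Lucia₃*: the pronoun c-commands this R-expression → coindexation would violate Principle C on *Lucia₃*.
*[Lucia₃'s agent]₄*: the pronoun c-commands this R-expression → coindexation would violate Principle C on *[Lucia₃'s agent]₄*.
*Aisha₅*: the pronoun c-commands this R-expression → coindexation would violate Principle C on *Aisha₅*.
*Yuki₆*: the pronoun c-commands this R-expression → coindexation would violate Principle C on *Yuki₆*.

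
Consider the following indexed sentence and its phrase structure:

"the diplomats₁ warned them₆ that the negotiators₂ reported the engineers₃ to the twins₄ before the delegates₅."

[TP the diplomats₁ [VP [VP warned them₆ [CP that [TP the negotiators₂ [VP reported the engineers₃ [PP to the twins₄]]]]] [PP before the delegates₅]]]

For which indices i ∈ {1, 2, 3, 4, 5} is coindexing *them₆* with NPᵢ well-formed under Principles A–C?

*them* is a pronoun, so Principle B applies: it must be free in its binding domain.
Binding domain of *them₆*: the matrix TP, whose subject is the diplomats₁.
*the diplomats₁* c-commands the pronoun within its binding domain → coindexation would violate Principle B.
*the negotiators₂*: the pronoun c-commands this R-expression → coindexation would violate Principle C on *the negotiators₂*.
*the engineers₃*: the pronoun c-commands this R-expression → coindexation would violate Principle C on *the engineers₃*.
*the twins₄*: the pronoun c-commands this R-expression → coindexation would violate Principle C on *the twins₄*.
*the delegates₅* and the pronoun do not c-command one another → neither Principle B nor Principle C is at stake; coindexation permitted.

{5}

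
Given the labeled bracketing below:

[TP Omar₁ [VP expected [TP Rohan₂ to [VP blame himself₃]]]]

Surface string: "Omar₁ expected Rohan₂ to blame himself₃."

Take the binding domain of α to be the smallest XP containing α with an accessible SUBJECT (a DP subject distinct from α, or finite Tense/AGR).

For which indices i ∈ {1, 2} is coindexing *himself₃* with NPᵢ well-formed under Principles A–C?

{2}

*himself* is an anaphor, so Principle A applies: it must be bound in its binding domain.
Binding domain of *himself₃*: the embedded TP, whose subject is Rohan₂.
*Omar₁* c-commands the anaphor but is outside its binding domain → cannot satisfy Principle A.
*Rohan₂* c-commands the anaphor within its binding domain → licit binder.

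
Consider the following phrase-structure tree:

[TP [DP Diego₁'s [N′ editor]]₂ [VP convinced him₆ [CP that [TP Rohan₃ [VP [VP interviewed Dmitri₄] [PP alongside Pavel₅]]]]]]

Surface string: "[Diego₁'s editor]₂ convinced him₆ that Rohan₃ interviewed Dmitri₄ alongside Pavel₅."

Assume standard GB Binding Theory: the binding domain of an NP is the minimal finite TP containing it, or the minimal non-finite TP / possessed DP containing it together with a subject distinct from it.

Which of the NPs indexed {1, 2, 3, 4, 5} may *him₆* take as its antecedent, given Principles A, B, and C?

{1}

*him* is a pronoun, so Principle B applies: it must be free in its binding domain.
Binding domain of *him₆*: the matrix TP, whose subject is [Diego₁'s editor]₂.
*Diego₁* and the pronoun do not c-command one another → neither Principle B nor Principle C is at stake; coindexation permitted.
*[Diego₁'s editor]₂* c-commands the pronoun within its binding domain → coindexation would violate Principle B.
*Rohan₃*: the pronoun c-commands this R-expression → coindexation would violate Principle C on *Rohan₃*.
*Dmitri₄*: the pronoun c-commands this R-expression → coindexation would violate Principle C on *Dmitri₄*.
*Pavel₅*: the pronoun c-commands this R-expression → coindexation would violate Principle C on *Pavel₅*.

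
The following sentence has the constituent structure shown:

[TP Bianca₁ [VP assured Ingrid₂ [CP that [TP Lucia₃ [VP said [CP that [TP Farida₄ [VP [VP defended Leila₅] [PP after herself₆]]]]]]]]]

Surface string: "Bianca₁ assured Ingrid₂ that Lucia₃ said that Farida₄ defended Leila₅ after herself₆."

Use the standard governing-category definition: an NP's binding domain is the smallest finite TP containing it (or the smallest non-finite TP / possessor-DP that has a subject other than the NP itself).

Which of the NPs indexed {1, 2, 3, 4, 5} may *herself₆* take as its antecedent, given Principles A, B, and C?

*herself* is an anaphor, so Principle A applies: it must be bound in its binding domain.
Binding domain of *herself₆*: the embedded TP, whose subject is Farida₄.
*Bianca₁* c-commands the anaphor but is outside its binding domain → cannot satisfy Principle A.
*Ingrid₂* c-commands the anaphor but is outside its binding domain → cannot satisfy Principle A.
*Lucia₃* c-commands the anaphor but is outside its binding domain → cannot satisfy Principle A.
*Farida₄* c-commands the anaphor within its binding domain → licit binder.
*Leila₅* does not c-command the anaphor → cannot bind it.

{4}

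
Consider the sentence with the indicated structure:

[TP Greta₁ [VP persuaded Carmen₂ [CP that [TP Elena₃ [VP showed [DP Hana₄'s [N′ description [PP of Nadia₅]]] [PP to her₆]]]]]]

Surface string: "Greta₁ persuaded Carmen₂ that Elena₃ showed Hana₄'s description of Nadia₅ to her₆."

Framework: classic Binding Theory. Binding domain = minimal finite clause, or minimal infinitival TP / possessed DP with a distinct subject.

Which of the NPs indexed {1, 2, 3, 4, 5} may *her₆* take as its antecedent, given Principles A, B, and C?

*her* is a pronoun, so Principle B applies: it must be free in its binding domain.
Binding domain of *her₆*: the embedded TP, whose subject is Elena₃.
*Greta₁* c-commands the pronoun but from outside its binding domain, and is not c-commanded by it → coindexation permitted.
*Carmen₂* c-commands the pronoun but from outside its binding domain, and is not c-commanded by it → coindexation permitted.
*Elena₃* c-commands the pronoun within its binding domain → coindexation would violate Principle B.
*Hana₄* and the pronoun do not c-command one another → neither Principle B nor Principle C is at stake; coindexation permitted.
*Nadia₅* and the pronoun do not c-command one another → neither Principle B nor Principle C is at stake; coindexation permitted.

{1, 2, 4, 5}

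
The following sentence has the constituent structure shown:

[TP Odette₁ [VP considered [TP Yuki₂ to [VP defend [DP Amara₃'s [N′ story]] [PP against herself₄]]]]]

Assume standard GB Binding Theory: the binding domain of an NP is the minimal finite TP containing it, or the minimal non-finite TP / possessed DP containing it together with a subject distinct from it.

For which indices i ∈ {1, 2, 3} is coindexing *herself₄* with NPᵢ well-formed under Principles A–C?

*herself* is an anaphor, so Principle A applies: it must be bound in its binding domain.
Binding domain of *herself₄*: the embedded TP, whose subject is Yuki₂.
*Odette₁* c-commands the anaphor but is outside its binding domain → cannot satisfy Principle A.
*Yuki₂* c-commands the anaphor within its binding domain → licit binder.
*Amara₃* does not c-command the anaphor → cannot bind it.

{2}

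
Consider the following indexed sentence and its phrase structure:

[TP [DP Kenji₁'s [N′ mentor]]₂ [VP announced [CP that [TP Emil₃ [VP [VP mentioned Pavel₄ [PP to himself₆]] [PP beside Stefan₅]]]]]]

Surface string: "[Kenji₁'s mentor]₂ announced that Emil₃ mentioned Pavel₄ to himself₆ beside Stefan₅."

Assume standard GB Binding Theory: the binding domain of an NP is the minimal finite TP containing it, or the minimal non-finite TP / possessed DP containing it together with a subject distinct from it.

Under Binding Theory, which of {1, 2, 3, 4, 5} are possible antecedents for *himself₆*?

*himself* is an anaphor, so Principle A applies: it must be bound in its binding domain.
Binding domain of *himself₆*: the embedded TP, whose subject is Emil₃.
*Kenji₁* does not c-command the anaphor → cannot bind it.
*[Kenji₁'s mentor]₂* c-commands the anaphor but is outside its binding domain → cannot satisfy Principle A.
*Emil₃* c-commands the anaphor within its binding domain → licit binder.
*Pavel₄* c-commands the anaphor within its binding domain → licit binder.
*Stefan₅* does not c-command the anaphor → cannot bind it.

{3, 4}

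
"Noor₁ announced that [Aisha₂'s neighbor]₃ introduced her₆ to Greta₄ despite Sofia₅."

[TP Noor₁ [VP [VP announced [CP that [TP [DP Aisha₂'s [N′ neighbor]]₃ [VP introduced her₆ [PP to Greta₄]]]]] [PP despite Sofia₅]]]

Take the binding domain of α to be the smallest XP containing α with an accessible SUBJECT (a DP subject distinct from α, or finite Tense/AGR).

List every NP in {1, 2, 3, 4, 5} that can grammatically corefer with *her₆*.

{1, 2, 5}

*her* is a pronoun, so Principle B applies: it must be free in its binding domain.
Binding domain of *her₆*: the embedded TP, whose subject is [Aisha₂'s neighbor]₃.
*Noor₁* c-commands the pronoun but from outside its binding domain, and is not c-commanded by it → coindexation permitted.
*Aisha₂* and the pronoun do not c-command one another → neither Principle B nor Principle C is at stake; coindexation permitted.
*[Aisha₂'s neighbor]₃* c-commands the pronoun within its binding domain → coindexation would violate Principle B.
*Greta₄*: the pronoun c-commands this R-expression → coindexation would violate Principle C on *Greta₄*.
*Sofia₅* and the pronoun do not c-command one another → neither Principle B nor Principle C is at stake; coindexation permitted.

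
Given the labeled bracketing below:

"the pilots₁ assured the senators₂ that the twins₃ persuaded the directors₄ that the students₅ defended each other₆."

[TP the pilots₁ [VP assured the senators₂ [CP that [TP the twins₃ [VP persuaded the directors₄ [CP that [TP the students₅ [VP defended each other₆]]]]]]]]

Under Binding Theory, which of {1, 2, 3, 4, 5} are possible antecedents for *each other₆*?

*each other* is an anaphor, so Principle A applies: it must be bound in its binding domain.
Binding domain of *each other₆*: the embedded TP, whose subject is the students₅.
*the pilots₁* c-commands the anaphor but is outside its binding domain → cannot satisfy Principle A.
*the senators₂* c-commands the anaphor but is outside its binding domain → cannot satisfy Principle A.
*the twins₃* c-commands the anaphor but is outside its binding domain → cannot satisfy Principle A.
*the directors₄* c-commands the anaphor but is outside its binding domain → cannot satisfy Principle A.
*the students₅* c-commands the anaphor within its binding domain → licit binder.

{5}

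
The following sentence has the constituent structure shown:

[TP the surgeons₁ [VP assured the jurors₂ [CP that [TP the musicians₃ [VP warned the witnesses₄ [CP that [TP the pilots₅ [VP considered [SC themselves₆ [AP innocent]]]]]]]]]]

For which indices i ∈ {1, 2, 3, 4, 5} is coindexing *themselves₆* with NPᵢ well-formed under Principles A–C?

*themselves* is an anaphor, so Principle A applies: it must be bound in its binding domain.
Binding domain of *themselves₆*: the embedded TP, whose subject is the pilots₅.
*the surgeons₁* c-commands the anaphor but is outside its binding domain → cannot satisfy Principle A.
*the jurors₂* c-commands the anaphor but is outside its binding domain → cannot satisfy Principle A.
*the musicians₃* c-commands the anaphor but is outside its binding domain → cannot satisfy Principle A.
*the witnesses₄* c-commands the anaphor but is outside its binding domain → cannot satisfy Principle A.
*the pilots₅* c-commands the anaphor within its binding domain → licit binder.

{5}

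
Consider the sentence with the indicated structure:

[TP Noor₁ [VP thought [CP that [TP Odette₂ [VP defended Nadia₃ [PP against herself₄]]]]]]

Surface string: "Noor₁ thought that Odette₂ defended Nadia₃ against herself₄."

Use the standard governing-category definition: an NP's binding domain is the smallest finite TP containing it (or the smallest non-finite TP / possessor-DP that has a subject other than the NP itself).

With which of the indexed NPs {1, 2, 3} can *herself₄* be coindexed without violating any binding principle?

{2, 3}

*herself* is an anaphor, so Principle A applies: it must be bound in its binding domain.
Binding domain of *herself₄*: the embedded TP, whose subject is Odette₂.
*Noor₁* c-commands the anaphor but is outside its binding domain → cannot satisfy Principle A.
*Odette₂* c-commands the anaphor within its binding domain → licit binder.
*Nadia₃* c-commands the anaphor within its binding domain → licit binder.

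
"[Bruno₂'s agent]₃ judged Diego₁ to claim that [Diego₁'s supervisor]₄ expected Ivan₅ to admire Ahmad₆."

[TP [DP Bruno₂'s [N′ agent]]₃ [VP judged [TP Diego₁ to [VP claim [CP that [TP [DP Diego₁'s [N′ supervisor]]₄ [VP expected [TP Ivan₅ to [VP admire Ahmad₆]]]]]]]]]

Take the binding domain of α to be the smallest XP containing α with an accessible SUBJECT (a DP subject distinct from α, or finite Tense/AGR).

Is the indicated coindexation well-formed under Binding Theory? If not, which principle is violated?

The two coindexed NPs are *Diego₁* (the lower occurrence) and *Diego₁* (the higher occurrence).
*Diego₁* (the lower occurrence) is an R-expression. Principle C requires it to be free everywhere.
*Diego₁* (the higher occurrence) c-commands it and carries the same index.
The R-expression is bound → Principle C violation.

Principle C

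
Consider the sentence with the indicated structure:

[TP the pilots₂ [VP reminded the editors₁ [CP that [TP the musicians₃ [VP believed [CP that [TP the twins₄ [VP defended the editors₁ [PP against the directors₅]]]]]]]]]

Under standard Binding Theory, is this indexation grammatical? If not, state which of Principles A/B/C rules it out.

The two coindexed NPs are *the editors₁* (the higher occurrence) and *the editors₁* (the lower occurrence).
*the editors₁* (the lower occurrence) is an R-expression. Principle C requires it to be free everywhere.
*the editors₁* (the higher occurrence) c-commands it and carries the same index.
The R-expression is bound → Principle C violation.

Principle C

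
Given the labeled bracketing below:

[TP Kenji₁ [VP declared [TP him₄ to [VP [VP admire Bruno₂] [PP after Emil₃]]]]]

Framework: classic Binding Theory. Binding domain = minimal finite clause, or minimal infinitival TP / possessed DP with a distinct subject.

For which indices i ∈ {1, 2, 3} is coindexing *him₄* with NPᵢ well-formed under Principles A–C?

none

*him* is a pronoun, so Principle B applies: it must be free in its binding domain.
Binding domain of *him₄*: the matrix TP, whose subject is Kenji₁.
*Kenji₁* c-commands the pronoun within its binding domain → coindexation would violate Principle B.
*Bruno₂*: the pronoun c-commands this R-expression → coindexation would violate Principle C on *Bruno₂*.
*Emil₃*: the pronoun c-commands this R-expression → coindexation would violate Principle C on *Emil₃*.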